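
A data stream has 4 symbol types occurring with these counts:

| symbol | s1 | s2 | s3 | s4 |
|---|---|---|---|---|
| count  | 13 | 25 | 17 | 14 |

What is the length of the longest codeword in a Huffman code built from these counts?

2

Merge the two lowest-weight nodes at each step:
combine s1(13), s4(14) → 27
combine s3(17), s2(25) → 42
combine 27, 42 → 69
Maximum depth reached is 2.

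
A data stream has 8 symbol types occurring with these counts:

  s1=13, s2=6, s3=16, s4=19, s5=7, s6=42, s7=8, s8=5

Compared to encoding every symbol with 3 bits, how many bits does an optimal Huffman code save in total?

Fixed-length: 3 bits × 116 symbols = 348 bits.
Huffman merges:
merge s8(5) and s2(6): 11
merge s5(7) and s7(8): 15
merge 11 and s1(13): 24
merge 15 and s3(16): 31
merge s4(19) and 24: 43
merge 31 and s6(42): 73
merge 43 and 73: 116
Huffman total = 11 + 15 + 24 + 31 + 43 + 73 + 116 = 313 bits.
Saving = 348 − 313 = 35 bits.

35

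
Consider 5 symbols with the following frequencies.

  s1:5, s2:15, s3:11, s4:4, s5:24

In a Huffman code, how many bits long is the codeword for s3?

3

Build the tree from the bottom:
combine s4(4), s1(5) → 9
combine 9, s3(11) → 20
combine s2(15), 20 → 35
combine s5(24), 35 → 59
s3 sits 3 levels below the root, so its codeword is 3 bits.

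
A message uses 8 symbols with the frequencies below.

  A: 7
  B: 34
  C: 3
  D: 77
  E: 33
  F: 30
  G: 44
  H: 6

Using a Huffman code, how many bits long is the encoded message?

606

Build the Huffman tree bottom-up:
merge C(3) and H(6): 9
merge A(7) and 9: 16
merge 16 and F(30): 46
merge E(33) and B(34): 67
merge G(44) and 46: 90
merge 67 and D(77): 144
merge 90 and 144: 234
Total encoded bits = sum of merged weights = 9 + 16 + 46 + 67 + 90 + 144 + 234 = 606.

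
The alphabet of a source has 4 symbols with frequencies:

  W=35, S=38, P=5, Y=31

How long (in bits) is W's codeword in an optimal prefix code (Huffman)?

2

Repeatedly merge the two smallest:
merge P(5) and Y(31): 36
merge W(35) and 36: 71
merge S(38) and 71: 109
The subtree containing W is merged 2 times, so code length = 2.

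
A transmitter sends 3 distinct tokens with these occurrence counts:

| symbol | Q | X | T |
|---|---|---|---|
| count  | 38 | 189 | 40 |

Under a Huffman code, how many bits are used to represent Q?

2

Repeatedly merge the two smallest:
Q(38) + T(40) → 78
78 + X(189) → 267
Q's leaf is at depth 2, giving a 2-bit codeword.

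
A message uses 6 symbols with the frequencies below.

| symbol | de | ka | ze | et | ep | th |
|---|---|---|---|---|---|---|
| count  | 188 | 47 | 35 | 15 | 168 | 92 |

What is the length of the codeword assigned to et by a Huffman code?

4

Repeatedly merge the two smallest:
merge et(15) and ze(35): 50
merge ka(47) and 50: 97
merge th(92) and 97: 189
merge ep(168) and de(188): 356
merge 189 and 356: 545
The subtree containing et is merged 4 times, so code length = 4.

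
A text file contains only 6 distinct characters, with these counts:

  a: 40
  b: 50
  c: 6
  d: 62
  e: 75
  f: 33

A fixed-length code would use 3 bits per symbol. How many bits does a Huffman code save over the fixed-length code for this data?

Fixed-length: 3 bits × 266 symbols = 798 bits.
Huffman merges:
c(6) + f(33) → 39
39 + a(40) → 79
b(50) + d(62) → 112
e(75) + 79 → 154
112 + 154 → 266
Huffman total = 39 + 79 + 112 + 154 + 266 = 650 bits.
Saving = 798 − 650 = 148 bits.

148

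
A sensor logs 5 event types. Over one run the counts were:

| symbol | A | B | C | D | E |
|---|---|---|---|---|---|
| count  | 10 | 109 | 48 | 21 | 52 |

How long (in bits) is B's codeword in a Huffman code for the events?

Huffman merges, smallest pair first:
combine A(10), D(21) → 31
combine 31, C(48) → 79
combine E(52), 79 → 131
combine B(109), 131 → 240
B is merged only at the final step, so code length = 1.

1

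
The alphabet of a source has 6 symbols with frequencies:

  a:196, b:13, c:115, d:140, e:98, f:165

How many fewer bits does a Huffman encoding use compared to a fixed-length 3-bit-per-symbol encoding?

Fixed-length: 3 bits × 727 symbols = 2181 bits.
Huffman merges:
combine b(13), e(98) → 111
combine 111, c(115) → 226
combine d(140), f(165) → 305
combine a(196), 226 → 422
combine 305, 422 → 727
Huffman total = 111 + 226 + 305 + 422 + 727 = 1791 bits.
Saving = 2181 − 1791 = 390 bits.

390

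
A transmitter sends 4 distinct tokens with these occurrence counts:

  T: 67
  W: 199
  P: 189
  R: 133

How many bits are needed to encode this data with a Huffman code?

1176

Greedily combine the two least-frequent nodes:
T(67) + R(133) → 200
P(189) + W(199) → 388
200 + 388 → 588
The encoded length is the sum of every internal node's weight: 200 + 388 + 588 = 1176 bits.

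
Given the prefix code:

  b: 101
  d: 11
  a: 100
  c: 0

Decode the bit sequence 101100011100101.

bacdab

Read left to right; each codeword is recognised as soon as it completes (prefix code):
  101→b | 100→a | 0→c | 11→d | 100→a | 101→b
Decoded message: bacdab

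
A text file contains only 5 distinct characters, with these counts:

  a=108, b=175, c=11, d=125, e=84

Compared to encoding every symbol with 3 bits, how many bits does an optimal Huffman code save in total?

Fixed-length: 3 bits × 503 symbols = 1509 bits.
Huffman merges:
c(11) + e(84) → 95
95 + a(108) → 203
d(125) + b(175) → 300
203 + 300 → 503
Huffman total = 95 + 203 + 300 + 503 = 1101 bits.
Saving = 1509 − 1101 = 408 bits.

408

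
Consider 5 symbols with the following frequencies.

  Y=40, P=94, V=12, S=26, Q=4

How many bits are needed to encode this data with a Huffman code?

Merge the two smallest weights repeatedly:
combine Q(4), V(12) → 16
combine 16, S(26) → 42
combine Y(40), 42 → 82
combine 82, P(94) → 176
The encoded length is the sum of every internal node's weight: 16 + 42 + 82 + 176 = 316 bits.

316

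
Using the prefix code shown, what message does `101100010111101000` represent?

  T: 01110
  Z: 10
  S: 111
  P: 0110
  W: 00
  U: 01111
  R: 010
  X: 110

Read left to right; each codeword is recognised as soon as it completes (prefix code):
  10→Z | 110→X | 00→W | 10→Z | 111→S | 10→Z | 10→Z | 00→W
Decoded message: ZXWZSZZW

ZXWZSZZW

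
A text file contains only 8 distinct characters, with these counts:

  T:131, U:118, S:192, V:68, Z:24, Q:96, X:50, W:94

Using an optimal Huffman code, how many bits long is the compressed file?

2201

Greedily combine the two least-frequent nodes:
combine Z(24), X(50) → 74
combine V(68), 74 → 142
combine W(94), Q(96) → 190
combine U(118), T(131) → 249
combine 142, 190 → 332
combine S(192), 249 → 441
combine 332, 441 → 773
Each symbol's bit-cost is frequency × depth; summing gives 2201 bits (equivalently 74 + 142 + 190 + 249 + 332 + 441 + 773).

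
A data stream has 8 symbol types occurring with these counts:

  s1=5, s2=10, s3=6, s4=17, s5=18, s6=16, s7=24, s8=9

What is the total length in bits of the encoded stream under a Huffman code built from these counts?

Merge the two smallest weights repeatedly:
combine s1(5), s3(6) → 11
combine s8(9), s2(10) → 19
combine 11, s6(16) → 27
combine s4(17), s5(18) → 35
combine 19, s7(24) → 43
combine 27, 35 → 62
combine 43, 62 → 105
Each symbol's bit-cost is frequency × depth; summing gives 302 bits (equivalently 11 + 19 + 27 + 35 + 43 + 62 + 105).

302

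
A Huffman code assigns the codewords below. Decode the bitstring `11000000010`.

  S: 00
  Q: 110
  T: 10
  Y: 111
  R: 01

QSSST

Read left to right; each codeword is recognised as soon as it completes (prefix code):
  110→Q | 00→S | 00→S | 00→S | 10→T
Decoded message: QSSST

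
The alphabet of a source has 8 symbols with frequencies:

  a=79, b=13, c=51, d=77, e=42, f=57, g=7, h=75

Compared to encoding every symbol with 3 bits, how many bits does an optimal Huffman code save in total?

Fixed-length: 3 bits × 401 symbols = 1203 bits.
Huffman merges:
combine g(7), b(13) → 20
combine 20, e(42) → 62
combine c(51), f(57) → 108
combine 62, h(75) → 137
combine d(77), a(79) → 156
combine 108, 137 → 245
combine 156, 245 → 401
Huffman total = 20 + 62 + 108 + 137 + 156 + 245 + 401 = 1129 bits.
Saving = 1203 − 1129 = 74 bits.

74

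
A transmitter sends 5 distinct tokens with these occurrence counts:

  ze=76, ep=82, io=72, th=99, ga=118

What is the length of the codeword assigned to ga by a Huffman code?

2

Huffman merges, smallest pair first:
io(72) + ze(76) → 148
ep(82) + th(99) → 181
ga(118) + 148 → 266
181 + 266 → 447
ga sits 2 levels below the root, so its codeword is 2 bits.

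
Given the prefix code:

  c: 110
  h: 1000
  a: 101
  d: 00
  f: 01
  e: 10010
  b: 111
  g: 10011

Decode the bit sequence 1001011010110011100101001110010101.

ecagegea

Read left to right; each codeword is recognised as soon as it completes (prefix code):
  10010→e | 110→c | 101→a | 10011→g | 10010→e | 10011→g | 10010→e | 101→a
Decoded message: ecagegea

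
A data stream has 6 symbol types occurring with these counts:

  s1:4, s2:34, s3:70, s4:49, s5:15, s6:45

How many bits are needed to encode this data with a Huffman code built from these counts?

506

Build the Huffman tree bottom-up:
combine s1(4), s5(15) → 19
combine 19, s2(34) → 53
combine s6(45), s4(49) → 94
combine 53, s3(70) → 123
combine 94, 123 → 217
Total encoded bits = sum of merged weights = 19 + 53 + 94 + 123 + 217 = 506.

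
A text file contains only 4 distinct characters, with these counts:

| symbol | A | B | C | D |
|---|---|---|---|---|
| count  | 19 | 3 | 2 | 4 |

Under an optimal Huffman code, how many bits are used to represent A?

Repeatedly merge the two smallest:
C(2) + B(3) → 5
D(4) + 5 → 9
9 + A(19) → 28
A is a child of the root — depth 1, so its codeword is a single bit.

1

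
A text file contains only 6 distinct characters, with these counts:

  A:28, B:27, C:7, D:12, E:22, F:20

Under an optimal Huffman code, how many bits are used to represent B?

2

Repeatedly merge the two smallest:
C(7) + D(12) → 19
19 + F(20) → 39
E(22) + B(27) → 49
A(28) + 39 → 67
49 + 67 → 116
B sits 2 levels below the root, so its codeword is 2 bits.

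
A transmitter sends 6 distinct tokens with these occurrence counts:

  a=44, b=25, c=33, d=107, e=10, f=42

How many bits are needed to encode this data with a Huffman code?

604

Merge the two smallest weights repeatedly:
merge e(10) and b(25): 35
merge c(33) and 35: 68
merge f(42) and a(44): 86
merge 68 and 86: 154
merge d(107) and 154: 261
The encoded length is the sum of every internal node's weight: 35 + 68 + 86 + 154 + 261 = 604 bits.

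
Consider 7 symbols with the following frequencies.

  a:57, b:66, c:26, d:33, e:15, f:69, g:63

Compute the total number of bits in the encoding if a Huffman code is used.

893

Merge the two smallest weights repeatedly:
combine e(15), c(26) → 41
combine d(33), 41 → 74
combine a(57), g(63) → 120
combine b(66), f(69) → 135
combine 74, 120 → 194
combine 135, 194 → 329
Total encoded bits = sum of merged weights = 41 + 74 + 120 + 135 + 194 + 329 = 893.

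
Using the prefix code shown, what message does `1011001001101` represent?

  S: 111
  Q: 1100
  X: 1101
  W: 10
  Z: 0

Read left to right; each codeword is recognised as soon as it completes (prefix code):
  10→W | 1100→Q | 10→W | 0→Z | 1101→X
Decoded message: WQWZX

WQWZX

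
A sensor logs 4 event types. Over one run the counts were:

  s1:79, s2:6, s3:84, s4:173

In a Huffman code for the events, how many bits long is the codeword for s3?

Build the tree from the bottom:
combine s2(6), s1(79) → 85
combine s3(84), 85 → 169
combine 169, s4(173) → 342
s3 sits 2 levels below the root, so its codeword is 2 bits.

2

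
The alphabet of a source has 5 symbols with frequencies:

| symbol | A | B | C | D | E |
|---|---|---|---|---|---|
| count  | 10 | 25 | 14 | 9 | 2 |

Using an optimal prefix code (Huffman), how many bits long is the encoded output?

127

Greedily combine the two least-frequent nodes:
combine E(2), D(9) → 11
combine A(10), 11 → 21
combine C(14), 21 → 35
combine B(25), 35 → 60
The encoded length is the sum of every internal node's weight: 11 + 21 + 35 + 60 = 127 bits.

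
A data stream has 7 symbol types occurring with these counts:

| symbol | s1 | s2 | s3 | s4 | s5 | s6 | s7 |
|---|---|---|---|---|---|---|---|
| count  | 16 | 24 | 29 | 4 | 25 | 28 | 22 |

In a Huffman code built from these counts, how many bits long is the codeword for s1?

Build the tree from the bottom:
merge s4(4) and s1(16): 20
merge 20 and s7(22): 42
merge s2(24) and s5(25): 49
merge s6(28) and s3(29): 57
merge 42 and 49: 91
merge 57 and 91: 148
The subtree containing s1 is merged 4 times, so code length = 4.

4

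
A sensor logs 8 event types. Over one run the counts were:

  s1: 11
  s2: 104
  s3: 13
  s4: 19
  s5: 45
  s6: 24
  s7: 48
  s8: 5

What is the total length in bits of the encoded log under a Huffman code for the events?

Greedily combine the two least-frequent nodes:
merge s8(5) and s1(11): 16
merge s3(13) and 16: 29
merge s4(19) and s6(24): 43
merge 29 and 43: 72
merge s5(45) and s7(48): 93
merge 72 and 93: 165
merge s2(104) and 165: 269
Each symbol's bit-cost is frequency × depth; summing gives 687 bits (equivalently 16 + 29 + 43 + 72 + 93 + 165 + 269).

687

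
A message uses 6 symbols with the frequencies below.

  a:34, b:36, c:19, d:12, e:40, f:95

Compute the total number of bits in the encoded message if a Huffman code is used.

549

Merge the two smallest weights repeatedly:
d(12) + c(19) → 31
31 + a(34) → 65
b(36) + e(40) → 76
65 + 76 → 141
f(95) + 141 → 236
The encoded length is the sum of every internal node's weight: 31 + 65 + 76 + 141 + 236 = 549 bits.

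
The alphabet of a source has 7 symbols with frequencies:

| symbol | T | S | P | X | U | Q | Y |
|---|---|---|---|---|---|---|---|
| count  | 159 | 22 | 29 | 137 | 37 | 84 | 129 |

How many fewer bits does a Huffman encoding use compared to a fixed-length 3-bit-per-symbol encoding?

286

Fixed-length: 3 bits × 597 symbols = 1791 bits.
Huffman merges:
merge S(22) and P(29): 51
merge U(37) and 51: 88
merge Q(84) and 88: 172
merge Y(129) and X(137): 266
merge T(159) and 172: 331
merge 266 and 331: 597
Huffman total = 51 + 88 + 172 + 266 + 331 + 597 = 1505 bits.
Saving = 1791 − 1505 = 286 bits.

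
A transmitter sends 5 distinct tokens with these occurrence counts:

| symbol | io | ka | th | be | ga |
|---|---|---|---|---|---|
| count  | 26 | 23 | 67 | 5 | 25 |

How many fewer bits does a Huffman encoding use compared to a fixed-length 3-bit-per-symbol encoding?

134

Fixed-length: 3 bits × 146 symbols = 438 bits.
Huffman merges:
be(5) + ka(23) → 28
ga(25) + io(26) → 51
28 + 51 → 79
th(67) + 79 → 146
Huffman total = 28 + 51 + 79 + 146 = 304 bits.
Saving = 438 − 304 = 134 bits.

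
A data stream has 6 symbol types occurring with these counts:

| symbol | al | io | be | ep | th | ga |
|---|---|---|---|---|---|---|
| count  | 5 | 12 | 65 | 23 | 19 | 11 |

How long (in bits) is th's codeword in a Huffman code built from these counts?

Huffman merges, smallest pair first:
al(5) + ga(11) → 16
io(12) + 16 → 28
th(19) + ep(23) → 42
28 + 42 → 70
be(65) + 70 → 135
The subtree containing th is merged 3 times, so code length = 3.

3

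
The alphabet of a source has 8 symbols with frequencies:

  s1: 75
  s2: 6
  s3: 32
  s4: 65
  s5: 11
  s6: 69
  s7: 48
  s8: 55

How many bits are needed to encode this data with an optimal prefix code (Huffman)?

1005

Build the Huffman tree bottom-up:
merge s2(6) and s5(11): 17
merge 17 and s3(32): 49
merge s7(48) and 49: 97
merge s8(55) and s4(65): 120
merge s6(69) and s1(75): 144
merge 97 and 120: 217
merge 144 and 217: 361
Each symbol's bit-cost is frequency × depth; summing gives 1005 bits (equivalently 17 + 49 + 97 + 120 + 144 + 217 + 361).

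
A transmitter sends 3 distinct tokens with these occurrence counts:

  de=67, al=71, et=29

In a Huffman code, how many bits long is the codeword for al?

1

Build the tree from the bottom:
merge et(29) and de(67): 96
merge al(71) and 96: 167
al is merged only at the final step, so code length = 1.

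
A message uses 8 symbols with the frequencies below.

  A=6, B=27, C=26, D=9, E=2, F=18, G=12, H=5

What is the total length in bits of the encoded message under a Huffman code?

Build the Huffman tree bottom-up:
combine E(2), H(5) → 7
combine A(6), 7 → 13
combine D(9), G(12) → 21
combine 13, F(18) → 31
combine 21, C(26) → 47
combine B(27), 31 → 58
combine 47, 58 → 105
The encoded length is the sum of every internal node's weight: 7 + 13 + 21 + 31 + 47 + 58 + 105 = 282 bits.

282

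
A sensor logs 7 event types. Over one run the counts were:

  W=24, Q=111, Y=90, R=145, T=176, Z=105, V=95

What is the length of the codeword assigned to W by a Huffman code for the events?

4

Huffman merges, smallest pair first:
merge W(24) and Y(90): 114
merge V(95) and Z(105): 200
merge Q(111) and 114: 225
merge R(145) and T(176): 321
merge 200 and 225: 425
merge 321 and 425: 746
The subtree containing W is merged 4 times, so code length = 4.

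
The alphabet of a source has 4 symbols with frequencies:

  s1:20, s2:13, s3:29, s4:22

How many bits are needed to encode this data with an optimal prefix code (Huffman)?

168

Greedily combine the two least-frequent nodes:
merge s2(13) and s1(20): 33
merge s4(22) and s3(29): 51
merge 33 and 51: 84
Total encoded bits = sum of merged weights = 33 + 51 + 84 = 168.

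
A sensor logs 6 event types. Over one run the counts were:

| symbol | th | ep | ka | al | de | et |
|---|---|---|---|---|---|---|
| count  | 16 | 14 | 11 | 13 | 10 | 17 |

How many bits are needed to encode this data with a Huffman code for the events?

Build the Huffman tree bottom-up:
merge de(10) and ka(11): 21
merge al(13) and ep(14): 27
merge th(16) and et(17): 33
merge 21 and 27: 48
merge 33 and 48: 81
The encoded length is the sum of every internal node's weight: 21 + 27 + 33 + 48 + 81 = 210 bits.

210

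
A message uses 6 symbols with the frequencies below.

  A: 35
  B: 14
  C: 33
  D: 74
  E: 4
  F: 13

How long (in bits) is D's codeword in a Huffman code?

1

Build the tree from the bottom:
merge E(4) and F(13): 17
merge B(14) and 17: 31
merge 31 and C(33): 64
merge A(35) and 64: 99
merge D(74) and 99: 173
D sits one level below the root: a 1-bit codeword.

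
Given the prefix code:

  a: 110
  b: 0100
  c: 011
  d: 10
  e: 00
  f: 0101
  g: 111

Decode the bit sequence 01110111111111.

Read left to right; each codeword is recognised as soon as it completes (prefix code):
  011→c | 10→d | 111→g | 111→g | 111→g
Decoded message: cdggg

cdggg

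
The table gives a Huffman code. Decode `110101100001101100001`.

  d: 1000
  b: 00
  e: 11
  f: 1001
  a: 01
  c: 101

Read left to right; each codeword is recognised as soon as it completes (prefix code):
  11→e | 01→a | 01→a | 1000→d | 01→a | 101→c | 1000→d | 01→a
Decoded message: eaadacda

eaadacda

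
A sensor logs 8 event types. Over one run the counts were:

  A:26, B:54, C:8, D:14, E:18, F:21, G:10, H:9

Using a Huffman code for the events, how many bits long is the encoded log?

Merge the two smallest weights repeatedly:
C(8) + H(9) → 17
G(10) + D(14) → 24
17 + E(18) → 35
F(21) + 24 → 45
A(26) + 35 → 61
45 + B(54) → 99
61 + 99 → 160
Each symbol's bit-cost is frequency × depth; summing gives 441 bits (equivalently 17 + 24 + 35 + 45 + 61 + 99 + 160).

441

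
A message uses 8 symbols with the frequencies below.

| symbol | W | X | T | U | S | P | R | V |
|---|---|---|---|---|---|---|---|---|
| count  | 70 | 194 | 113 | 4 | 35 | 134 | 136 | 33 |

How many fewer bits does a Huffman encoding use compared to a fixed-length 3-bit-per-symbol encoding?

Fixed-length: 3 bits × 719 symbols = 2157 bits.
Huffman merges:
merge U(4) and V(33): 37
merge S(35) and 37: 72
merge W(70) and 72: 142
merge T(113) and P(134): 247
merge R(136) and 142: 278
merge X(194) and 247: 441
merge 278 and 441: 719
Huffman total = 37 + 72 + 142 + 247 + 278 + 441 + 719 = 1936 bits.
Saving = 2157 − 1936 = 221 bits.

221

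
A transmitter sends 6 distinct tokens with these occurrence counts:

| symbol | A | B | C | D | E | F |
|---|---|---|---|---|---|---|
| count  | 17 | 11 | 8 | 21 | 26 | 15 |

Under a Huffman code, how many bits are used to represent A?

3

Huffman merges, smallest pair first:
C(8) + B(11) → 19
F(15) + A(17) → 32
19 + D(21) → 40
E(26) + 32 → 58
40 + 58 → 98
The subtree containing A is merged 3 times, so code length = 3.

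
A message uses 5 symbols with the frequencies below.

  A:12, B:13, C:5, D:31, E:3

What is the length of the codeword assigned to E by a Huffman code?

4

Huffman merges, smallest pair first:
merge E(3) and C(5): 8
merge 8 and A(12): 20
merge B(13) and 20: 33
merge D(31) and 33: 64
E's leaf is at depth 4, giving a 4-bit codeword.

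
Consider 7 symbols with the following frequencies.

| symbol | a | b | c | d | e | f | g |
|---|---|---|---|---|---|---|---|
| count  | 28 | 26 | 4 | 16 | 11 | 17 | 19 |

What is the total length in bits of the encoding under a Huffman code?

324

Greedily combine the two least-frequent nodes:
merge c(4) and e(11): 15
merge 15 and d(16): 31
merge f(17) and g(19): 36
merge b(26) and a(28): 54
merge 31 and 36: 67
merge 54 and 67: 121
Each symbol's bit-cost is frequency × depth; summing gives 324 bits (equivalently 15 + 31 + 36 + 54 + 67 + 121).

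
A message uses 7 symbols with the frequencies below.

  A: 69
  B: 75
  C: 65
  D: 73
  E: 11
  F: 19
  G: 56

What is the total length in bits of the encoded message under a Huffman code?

Build the Huffman tree bottom-up:
combine E(11), F(19) → 30
combine 30, G(56) → 86
combine C(65), A(69) → 134
combine D(73), B(75) → 148
combine 86, 134 → 220
combine 148, 220 → 368
Each symbol's bit-cost is frequency × depth; summing gives 986 bits (equivalently 30 + 86 + 134 + 148 + 220 + 368).

986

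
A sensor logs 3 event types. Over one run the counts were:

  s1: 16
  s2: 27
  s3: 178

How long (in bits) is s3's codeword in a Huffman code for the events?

Repeatedly merge the two smallest:
combine s1(16), s2(27) → 43
combine 43, s3(178) → 221
s3 sits one level below the root: a 1-bit codeword.

1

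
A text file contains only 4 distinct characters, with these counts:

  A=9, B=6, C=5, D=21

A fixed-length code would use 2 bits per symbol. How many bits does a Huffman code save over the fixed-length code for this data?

Fixed-length: 2 bits × 41 symbols = 82 bits.
Huffman merges:
merge C(5) and B(6): 11
merge A(9) and 11: 20
merge 20 and D(21): 41
Huffman total = 11 + 20 + 41 = 72 bits.
Saving = 82 − 72 = 10 bits.

10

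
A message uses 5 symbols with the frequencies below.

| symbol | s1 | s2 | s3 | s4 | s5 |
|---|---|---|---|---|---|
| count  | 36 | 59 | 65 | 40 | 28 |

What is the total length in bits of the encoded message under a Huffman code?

Merge the two smallest weights repeatedly:
s5(28) + s1(36) → 64
s4(40) + s2(59) → 99
64 + s3(65) → 129
99 + 129 → 228
The encoded length is the sum of every internal node's weight: 64 + 99 + 129 + 228 = 520 bits.

520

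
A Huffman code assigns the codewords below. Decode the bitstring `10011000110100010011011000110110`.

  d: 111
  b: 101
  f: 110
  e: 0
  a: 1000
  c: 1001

Read left to right; each codeword is recognised as soon as it completes (prefix code):
  1001→c | 1000→a | 110→f | 1000→a | 1001→c | 101→b | 1000→a | 110→f | 110→f
Decoded message: cafacbaff

cafacbaff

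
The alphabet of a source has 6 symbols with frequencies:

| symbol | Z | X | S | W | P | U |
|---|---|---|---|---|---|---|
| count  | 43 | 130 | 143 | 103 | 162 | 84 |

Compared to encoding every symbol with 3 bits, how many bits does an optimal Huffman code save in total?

Fixed-length: 3 bits × 665 symbols = 1995 bits.
Huffman merges:
merge Z(43) and U(84): 127
merge W(103) and 127: 230
merge X(130) and S(143): 273
merge P(162) and 230: 392
merge 273 and 392: 665
Huffman total = 127 + 230 + 273 + 392 + 665 = 1687 bits.
Saving = 1995 − 1687 = 308 bits.

308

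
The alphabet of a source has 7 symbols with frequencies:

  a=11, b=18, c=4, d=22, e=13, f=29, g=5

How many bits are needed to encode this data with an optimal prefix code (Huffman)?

264

Build the Huffman tree bottom-up:
combine c(4), g(5) → 9
combine 9, a(11) → 20
combine e(13), b(18) → 31
combine 20, d(22) → 42
combine f(29), 31 → 60
combine 42, 60 → 102
Total encoded bits = sum of merged weights = 9 + 20 + 31 + 42 + 60 + 102 = 264.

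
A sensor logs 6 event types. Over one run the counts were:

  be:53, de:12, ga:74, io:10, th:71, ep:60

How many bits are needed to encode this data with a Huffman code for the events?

657

Merge the two smallest weights repeatedly:
io(10) + de(12) → 22
22 + be(53) → 75
ep(60) + th(71) → 131
ga(74) + 75 → 149
131 + 149 → 280
Total encoded bits = sum of merged weights = 22 + 75 + 131 + 149 + 280 = 657.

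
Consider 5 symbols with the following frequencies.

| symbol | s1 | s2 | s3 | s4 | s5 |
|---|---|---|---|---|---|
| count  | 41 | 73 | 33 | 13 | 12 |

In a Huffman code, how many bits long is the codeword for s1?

Repeatedly merge the two smallest:
combine s5(12), s4(13) → 25
combine 25, s3(33) → 58
combine s1(41), 58 → 99
combine s2(73), 99 → 172
s1's leaf is at depth 2, giving a 2-bit codeword.

2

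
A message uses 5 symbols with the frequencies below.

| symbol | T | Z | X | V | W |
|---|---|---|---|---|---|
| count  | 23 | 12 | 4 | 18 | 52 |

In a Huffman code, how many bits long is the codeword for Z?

Huffman merges, smallest pair first:
X(4) + Z(12) → 16
16 + V(18) → 34
T(23) + 34 → 57
W(52) + 57 → 109
Z sits 4 levels below the root, so its codeword is 4 bits.

4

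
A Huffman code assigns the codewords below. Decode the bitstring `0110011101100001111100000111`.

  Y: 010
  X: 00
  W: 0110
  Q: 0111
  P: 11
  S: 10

Read left to right; each codeword is recognised as soon as it completes (prefix code):
  0110→W | 0111→Q | 0110→W | 00→X | 0111→Q | 11→P | 00→X | 00→X | 0111→Q
Decoded message: WQWXQPXXQ

WQWXQPXXQ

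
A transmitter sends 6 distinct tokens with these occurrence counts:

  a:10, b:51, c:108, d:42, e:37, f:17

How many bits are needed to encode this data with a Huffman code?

Merge the two smallest weights repeatedly:
a(10) + f(17) → 27
27 + e(37) → 64
d(42) + b(51) → 93
64 + 93 → 157
c(108) + 157 → 265
Total encoded bits = sum of merged weights = 27 + 64 + 93 + 157 + 265 = 606.

606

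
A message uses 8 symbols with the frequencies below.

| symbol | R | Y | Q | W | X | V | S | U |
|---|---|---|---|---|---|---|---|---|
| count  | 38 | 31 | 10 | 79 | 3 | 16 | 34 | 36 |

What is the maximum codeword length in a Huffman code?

Merge the two lowest-weight nodes at each step:
X(3) + Q(10) → 13
13 + V(16) → 29
29 + Y(31) → 60
S(34) + U(36) → 70
R(38) + 60 → 98
70 + W(79) → 149
98 + 149 → 247
The first pair merged (X, Q) ends up deepest, at depth 5.

5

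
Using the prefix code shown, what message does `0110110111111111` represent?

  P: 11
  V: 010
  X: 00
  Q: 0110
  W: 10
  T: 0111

Read left to right; each codeword is recognised as soon as it completes (prefix code):
  0110→Q | 11→P | 0111→T | 11→P | 11→P | 11→P
Decoded message: QPTPPP

QPTPPP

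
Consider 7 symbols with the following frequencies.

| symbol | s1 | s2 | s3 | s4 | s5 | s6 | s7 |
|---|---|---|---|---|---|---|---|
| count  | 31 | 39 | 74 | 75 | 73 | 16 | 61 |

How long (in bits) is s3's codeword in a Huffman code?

Repeatedly merge the two smallest:
s6(16) + s1(31) → 47
s2(39) + 47 → 86
s7(61) + s5(73) → 134
s3(74) + s4(75) → 149
86 + 134 → 220
149 + 220 → 369
s3's leaf is at depth 2, giving a 2-bit codeword.

2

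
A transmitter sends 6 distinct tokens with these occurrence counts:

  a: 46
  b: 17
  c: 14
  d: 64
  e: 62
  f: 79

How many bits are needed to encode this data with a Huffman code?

Build the Huffman tree bottom-up:
c(14) + b(17) → 31
31 + a(46) → 77
e(62) + d(64) → 126
77 + f(79) → 156
126 + 156 → 282
Total encoded bits = sum of merged weights = 31 + 77 + 126 + 156 + 282 = 672.

672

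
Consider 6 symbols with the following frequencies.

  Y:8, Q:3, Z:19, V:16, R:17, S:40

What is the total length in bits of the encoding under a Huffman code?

Merge the two smallest weights repeatedly:
combine Q(3), Y(8) → 11
combine 11, V(16) → 27
combine R(17), Z(19) → 36
combine 27, 36 → 63
combine S(40), 63 → 103
Each symbol's bit-cost is frequency × depth; summing gives 240 bits (equivalently 11 + 27 + 36 + 63 + 103).

240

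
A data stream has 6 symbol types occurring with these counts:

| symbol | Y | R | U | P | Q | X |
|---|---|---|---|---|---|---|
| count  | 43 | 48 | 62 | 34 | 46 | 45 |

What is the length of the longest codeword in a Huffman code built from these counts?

3

Merge the two lowest-weight nodes at each step:
merge P(34) and Y(43): 77
merge X(45) and Q(46): 91
merge R(48) and U(62): 110
merge 77 and 91: 168
merge 110 and 168: 278
The first pair merged (P, Y) ends up deepest, at depth 3.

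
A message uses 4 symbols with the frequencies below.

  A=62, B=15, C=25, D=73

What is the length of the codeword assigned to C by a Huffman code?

3

Repeatedly merge the two smallest:
combine B(15), C(25) → 40
combine 40, A(62) → 102
combine D(73), 102 → 175
C sits 3 levels below the root, so its codeword is 3 bits.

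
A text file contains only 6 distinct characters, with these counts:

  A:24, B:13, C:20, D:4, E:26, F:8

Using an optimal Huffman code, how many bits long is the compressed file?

227

Build the Huffman tree bottom-up:
combine D(4), F(8) → 12
combine 12, B(13) → 25
combine C(20), A(24) → 44
combine 25, E(26) → 51
combine 44, 51 → 95
Each symbol's bit-cost is frequency × depth; summing gives 227 bits (equivalently 12 + 25 + 44 + 51 + 95).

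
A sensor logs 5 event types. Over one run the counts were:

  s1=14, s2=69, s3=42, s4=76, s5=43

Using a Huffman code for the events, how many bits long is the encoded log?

Build the Huffman tree bottom-up:
s1(14) + s3(42) → 56
s5(43) + 56 → 99
s2(69) + s4(76) → 145
99 + 145 → 244
Total encoded bits = sum of merged weights = 56 + 99 + 145 + 244 = 544.

544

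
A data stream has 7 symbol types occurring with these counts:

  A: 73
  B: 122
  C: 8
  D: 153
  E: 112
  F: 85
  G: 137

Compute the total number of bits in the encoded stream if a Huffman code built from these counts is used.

1861

Build the Huffman tree bottom-up:
merge C(8) and A(73): 81
merge 81 and F(85): 166
merge E(112) and B(122): 234
merge G(137) and D(153): 290
merge 166 and 234: 400
merge 290 and 400: 690
The encoded length is the sum of every internal node's weight: 81 + 166 + 234 + 290 + 400 + 690 = 1861 bits.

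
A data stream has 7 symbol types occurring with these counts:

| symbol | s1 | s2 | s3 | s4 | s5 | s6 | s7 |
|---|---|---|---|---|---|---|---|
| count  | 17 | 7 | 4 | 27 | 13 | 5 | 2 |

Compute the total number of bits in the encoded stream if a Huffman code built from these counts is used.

185

Merge the two smallest weights repeatedly:
merge s7(2) and s3(4): 6
merge s6(5) and 6: 11
merge s2(7) and 11: 18
merge s5(13) and s1(17): 30
merge 18 and s4(27): 45
merge 30 and 45: 75
Each symbol's bit-cost is frequency × depth; summing gives 185 bits (equivalently 6 + 11 + 18 + 30 + 45 + 75).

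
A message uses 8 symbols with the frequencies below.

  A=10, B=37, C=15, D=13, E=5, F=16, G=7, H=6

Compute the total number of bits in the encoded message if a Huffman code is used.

Merge the two smallest weights repeatedly:
merge E(5) and H(6): 11
merge G(7) and A(10): 17
merge 11 and D(13): 24
merge C(15) and F(16): 31
merge 17 and 24: 41
merge 31 and B(37): 68
merge 41 and 68: 109
Total encoded bits = sum of merged weights = 11 + 17 + 24 + 31 + 41 + 68 + 109 = 301.

301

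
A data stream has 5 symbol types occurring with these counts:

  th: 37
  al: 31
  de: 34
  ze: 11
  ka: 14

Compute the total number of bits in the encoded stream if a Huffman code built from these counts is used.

Merge the two smallest weights repeatedly:
merge ze(11) and ka(14): 25
merge 25 and al(31): 56
merge de(34) and th(37): 71
merge 56 and 71: 127
Total encoded bits = sum of merged weights = 25 + 56 + 71 + 127 = 279.

279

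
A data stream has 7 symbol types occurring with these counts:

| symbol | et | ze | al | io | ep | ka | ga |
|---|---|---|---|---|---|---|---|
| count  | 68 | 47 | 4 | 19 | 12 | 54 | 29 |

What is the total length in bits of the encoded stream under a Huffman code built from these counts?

581

Greedily combine the two least-frequent nodes:
merge al(4) and ep(12): 16
merge 16 and io(19): 35
merge ga(29) and 35: 64
merge ze(47) and ka(54): 101
merge 64 and et(68): 132
merge 101 and 132: 233
Each symbol's bit-cost is frequency × depth; summing gives 581 bits (equivalently 16 + 35 + 64 + 101 + 132 + 233).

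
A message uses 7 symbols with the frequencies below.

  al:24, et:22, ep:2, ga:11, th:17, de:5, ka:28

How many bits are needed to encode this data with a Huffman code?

Merge the two smallest weights repeatedly:
combine ep(2), de(5) → 7
combine 7, ga(11) → 18
combine th(17), 18 → 35
combine et(22), al(24) → 46
combine ka(28), 35 → 63
combine 46, 63 → 109
The encoded length is the sum of every internal node's weight: 7 + 18 + 35 + 46 + 63 + 109 = 278 bits.

278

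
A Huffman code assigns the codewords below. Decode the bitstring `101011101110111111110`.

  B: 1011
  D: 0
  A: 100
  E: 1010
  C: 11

ECBBCCCD

Read left to right; each codeword is recognised as soon as it completes (prefix code):
  1010→E | 11→C | 1011→B | 1011→B | 11→C | 11→C | 11→C | 0→D
Decoded message: ECBBCCCD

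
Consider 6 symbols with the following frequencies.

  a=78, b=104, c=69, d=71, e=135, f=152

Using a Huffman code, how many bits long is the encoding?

1540

Merge the two smallest weights repeatedly:
c(69) + d(71) → 140
a(78) + b(104) → 182
e(135) + 140 → 275
f(152) + 182 → 334
275 + 334 → 609
Total encoded bits = sum of merged weights = 140 + 182 + 275 + 334 + 609 = 1540.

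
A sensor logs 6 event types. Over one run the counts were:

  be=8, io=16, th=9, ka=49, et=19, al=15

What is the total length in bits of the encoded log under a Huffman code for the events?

267

Merge the two smallest weights repeatedly:
be(8) + th(9) → 17
al(15) + io(16) → 31
17 + et(19) → 36
31 + 36 → 67
ka(49) + 67 → 116
The encoded length is the sum of every internal node's weight: 17 + 31 + 36 + 67 + 116 = 267 bits.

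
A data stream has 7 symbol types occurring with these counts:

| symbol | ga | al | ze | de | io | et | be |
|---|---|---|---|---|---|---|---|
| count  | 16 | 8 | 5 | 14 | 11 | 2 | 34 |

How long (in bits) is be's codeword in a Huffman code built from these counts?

Repeatedly merge the two smallest:
et(2) + ze(5) → 7
7 + al(8) → 15
io(11) + de(14) → 25
15 + ga(16) → 31
25 + 31 → 56
be(34) + 56 → 90
be is a child of the root — depth 1, so its codeword is a single bit.

1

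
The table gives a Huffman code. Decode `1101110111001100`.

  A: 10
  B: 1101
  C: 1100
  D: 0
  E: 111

BBCC

Read left to right; each codeword is recognised as soon as it completes (prefix code):
  1101→B | 1101→B | 1100→C | 1100→C
Decoded message: BBCC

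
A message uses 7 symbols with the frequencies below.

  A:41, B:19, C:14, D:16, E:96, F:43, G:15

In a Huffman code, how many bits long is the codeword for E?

1

Build the tree from the bottom:
merge C(14) and G(15): 29
merge D(16) and B(19): 35
merge 29 and 35: 64
merge A(41) and F(43): 84
merge 64 and 84: 148
merge E(96) and 148: 244
E is merged only at the final step, so code length = 1.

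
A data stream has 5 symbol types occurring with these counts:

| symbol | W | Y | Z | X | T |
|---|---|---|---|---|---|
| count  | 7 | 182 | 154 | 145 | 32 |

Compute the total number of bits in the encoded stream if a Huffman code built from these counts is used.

Greedily combine the two least-frequent nodes:
merge W(7) and T(32): 39
merge 39 and X(145): 184
merge Z(154) and Y(182): 336
merge 184 and 336: 520
Total encoded bits = sum of merged weights = 39 + 184 + 336 + 520 = 1079.

1079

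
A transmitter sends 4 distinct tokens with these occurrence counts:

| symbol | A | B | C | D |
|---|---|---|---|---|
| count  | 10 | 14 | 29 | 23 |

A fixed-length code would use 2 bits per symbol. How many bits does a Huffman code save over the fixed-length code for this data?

5

Fixed-length: 2 bits × 76 symbols = 152 bits.
Huffman merges:
combine A(10), B(14) → 24
combine D(23), 24 → 47
combine C(29), 47 → 76
Huffman total = 24 + 47 + 76 = 147 bits.
Saving = 152 − 147 = 5 bits.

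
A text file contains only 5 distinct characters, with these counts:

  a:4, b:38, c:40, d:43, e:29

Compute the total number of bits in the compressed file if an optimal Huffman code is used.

Build the Huffman tree bottom-up:
a(4) + e(29) → 33
33 + b(38) → 71
c(40) + d(43) → 83
71 + 83 → 154
Each symbol's bit-cost is frequency × depth; summing gives 341 bits (equivalently 33 + 71 + 83 + 154).

341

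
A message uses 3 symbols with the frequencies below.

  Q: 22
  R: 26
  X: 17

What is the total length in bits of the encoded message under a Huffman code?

104

Build the Huffman tree bottom-up:
combine X(17), Q(22) → 39
combine R(26), 39 → 65
Total encoded bits = sum of merged weights = 39 + 65 = 104.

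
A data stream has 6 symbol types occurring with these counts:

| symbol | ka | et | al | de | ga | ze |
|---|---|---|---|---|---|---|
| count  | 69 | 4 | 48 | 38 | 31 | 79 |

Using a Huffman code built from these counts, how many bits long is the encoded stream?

Merge the two smallest weights repeatedly:
merge et(4) and ga(31): 35
merge 35 and de(38): 73
merge al(48) and ka(69): 117
merge 73 and ze(79): 152
merge 117 and 152: 269
The encoded length is the sum of every internal node's weight: 35 + 73 + 117 + 152 + 269 = 646 bits.

646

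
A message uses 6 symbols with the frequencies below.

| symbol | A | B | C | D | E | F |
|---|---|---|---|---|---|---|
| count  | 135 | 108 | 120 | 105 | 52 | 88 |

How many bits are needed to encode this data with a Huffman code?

Build the Huffman tree bottom-up:
merge E(52) and F(88): 140
merge D(105) and B(108): 213
merge C(120) and A(135): 255
merge 140 and 213: 353
merge 255 and 353: 608
Total encoded bits = sum of merged weights = 140 + 213 + 255 + 353 + 608 = 1569.

1569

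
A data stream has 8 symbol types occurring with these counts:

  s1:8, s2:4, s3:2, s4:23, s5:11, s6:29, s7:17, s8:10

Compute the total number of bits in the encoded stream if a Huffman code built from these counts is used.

280

Build the Huffman tree bottom-up:
merge s3(2) and s2(4): 6
merge 6 and s1(8): 14
merge s8(10) and s5(11): 21
merge 14 and s7(17): 31
merge 21 and s4(23): 44
merge s6(29) and 31: 60
merge 44 and 60: 104
The encoded length is the sum of every internal node's weight: 6 + 14 + 21 + 31 + 44 + 60 + 104 = 280 bits.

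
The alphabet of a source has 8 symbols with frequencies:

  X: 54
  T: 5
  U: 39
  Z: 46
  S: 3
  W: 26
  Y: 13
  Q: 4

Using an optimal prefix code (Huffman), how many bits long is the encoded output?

475

Build the Huffman tree bottom-up:
merge S(3) and Q(4): 7
merge T(5) and 7: 12
merge 12 and Y(13): 25
merge 25 and W(26): 51
merge U(39) and Z(46): 85
merge 51 and X(54): 105
merge 85 and 105: 190
The encoded length is the sum of every internal node's weight: 7 + 12 + 25 + 51 + 85 + 105 + 190 = 475 bits.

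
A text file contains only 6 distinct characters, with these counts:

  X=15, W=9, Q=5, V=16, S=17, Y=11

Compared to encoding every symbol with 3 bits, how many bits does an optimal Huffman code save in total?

Fixed-length: 3 bits × 73 symbols = 219 bits.
Huffman merges:
merge Q(5) and W(9): 14
merge Y(11) and 14: 25
merge X(15) and V(16): 31
merge S(17) and 25: 42
merge 31 and 42: 73
Huffman total = 14 + 25 + 31 + 42 + 73 = 185 bits.
Saving = 219 − 185 = 34 bits.

34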